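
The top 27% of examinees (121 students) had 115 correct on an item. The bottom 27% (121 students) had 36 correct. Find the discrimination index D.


p_upper = 115/121 = 0.9504
p_lower = 36/121 = 0.2975
D = 0.9504 - 0.2975 = 0.6529

0.6529


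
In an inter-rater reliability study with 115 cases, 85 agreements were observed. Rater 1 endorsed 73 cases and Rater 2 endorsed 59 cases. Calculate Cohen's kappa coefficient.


P_o = 85/115 = 0.73913
P_e = (73*59 + 42*56) / 13225 = 0.503516
kappa = (P_o - P_e) / (1 - P_e)
kappa = (0.73913 - 0.503516) / (1 - 0.503516)
kappa = 0.4746

0.4746


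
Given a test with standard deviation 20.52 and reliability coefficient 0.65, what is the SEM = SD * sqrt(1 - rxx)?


SEM = SD * sqrt(1 - rxx)
SEM = 20.52 * sqrt(1 - 0.65)
SEM = 20.52 * sqrt(0.35) = 20.52 * 0.591608
SEM = 12.1398

12.1398


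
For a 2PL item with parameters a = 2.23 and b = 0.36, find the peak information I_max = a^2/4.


For 2PL, max info at theta = b = 0.36
I_max = a^2 / 4 = 2.23^2 / 4
= 4.9729 / 4
I_max = 1.2432

1.2432


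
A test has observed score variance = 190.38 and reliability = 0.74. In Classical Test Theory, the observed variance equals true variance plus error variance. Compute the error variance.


var_true = rxx * var_obs = 0.74 * 190.38 = 140.8812
var_error = var_obs - var_true
var_error = 190.38 - 140.8812
var_error = 49.4988

49.4988


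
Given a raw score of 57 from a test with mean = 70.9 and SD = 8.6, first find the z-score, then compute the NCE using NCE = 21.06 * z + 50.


z = (X - mean) / SD = (57 - 70.9) / 8.6
z = -13.9 / 8.6
z = -1.6163
NCE = NCE = 21.06z + 50
Carry z at full precision (z = -13.9 / 8.6) into the conversion:
NCE = 21.06 * (-13.9 / 8.6) + 50 = -292.734 / 8.6 + 50
NCE = -34.0388 + 50
NCE = 15.9612

15.9612


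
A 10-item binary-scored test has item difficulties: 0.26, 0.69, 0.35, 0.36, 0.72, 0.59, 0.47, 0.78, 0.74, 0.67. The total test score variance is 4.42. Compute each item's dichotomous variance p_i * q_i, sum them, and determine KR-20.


For each item, compute p_i * q_i:
  Item 1: 0.26 * 0.74 = 0.1924
  Item 2: 0.69 * 0.31 = 0.2139
  Item 3: 0.35 * 0.65 = 0.2275
  Item 4: 0.36 * 0.64 = 0.2304
  Item 5: 0.72 * 0.28 = 0.2016
  Item 6: 0.59 * 0.41 = 0.2419
  Item 7: 0.47 * 0.53 = 0.2491
  Item 8: 0.78 * 0.22 = 0.1716
  Item 9: 0.74 * 0.26 = 0.1924
  Item 10: 0.67 * 0.33 = 0.2211
Sum(p_i * q_i) = 0.1924 + 0.2139 + 0.2275 + 0.2304 + 0.2016 + 0.2419 + 0.2491 + 0.1716 + 0.1924 + 0.2211 = 2.1419
KR-20 = (k/(k-1)) * (1 - Sum(p_i*q_i) / Var_total)
= (10/9) * (1 - 2.1419/4.42)
= 1.1111 * 0.5154
KR-20 = 0.5727

0.5727


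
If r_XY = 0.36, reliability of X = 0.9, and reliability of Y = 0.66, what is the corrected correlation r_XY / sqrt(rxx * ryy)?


r_corrected = rxy / sqrt(rxx * ryy)
= 0.36 / sqrt(0.9 * 0.66)
= 0.36 / sqrt(0.594)
= 0.36 / 0.770714
r_corrected = 0.4671

0.4671


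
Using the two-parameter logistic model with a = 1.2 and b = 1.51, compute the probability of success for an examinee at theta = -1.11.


a*(theta - b) = 1.2 * (-1.11 - 1.51) = -3.144
exp(--3.144) = 23.1965
P = 1 / (1 + 23.1965)
P = 0.0413

0.0413


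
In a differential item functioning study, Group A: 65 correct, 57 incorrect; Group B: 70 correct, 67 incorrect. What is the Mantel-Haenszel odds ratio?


Odds_A = 65/57 = 1.1404
Odds_B = 70/67 = 1.0448
OR = Odds_A / Odds_B = 1.1404 / 1.0448
Exactly, OR = (65 * 67) / (57 * 70) = 4355 / 3990
OR = 1.0915

1.0915


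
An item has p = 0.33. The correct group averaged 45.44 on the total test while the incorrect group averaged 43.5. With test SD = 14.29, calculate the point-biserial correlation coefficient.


q = 1 - p = 0.67
rpb = ((M1 - M0) / SD) * sqrt(p * q)
rpb = ((45.44 - 43.5) / 14.29) * sqrt(0.33 * 0.67)
rpb = 0.0638

0.0638


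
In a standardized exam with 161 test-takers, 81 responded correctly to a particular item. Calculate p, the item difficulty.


Item difficulty p = number correct / total examinees
p = 81 / 161
p = 0.5031

0.5031


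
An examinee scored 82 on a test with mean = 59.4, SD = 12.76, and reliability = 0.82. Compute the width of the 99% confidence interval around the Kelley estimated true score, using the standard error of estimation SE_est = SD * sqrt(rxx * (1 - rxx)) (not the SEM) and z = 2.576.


True score estimate = 0.82*82 + 0.18*59.4 = 77.932
SE_est = SD * sqrt(rxx * (1 - rxx)) = 12.76 * sqrt(0.82 * 0.18) = 12.76 * sqrt(0.1476) = 4.902232
CI = T_est +/- z * SE_est, so width = 2 * z * SE_est = 2 * 2.576 * 4.902232
Width = 25.2563

25.2563


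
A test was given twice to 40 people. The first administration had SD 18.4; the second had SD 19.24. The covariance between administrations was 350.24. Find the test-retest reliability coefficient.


r = cov(X,Y) / (SD_X * SD_Y)
r = 350.24 / (18.4 * 19.24)
r = 350.24 / 354.016
r = 0.9893

0.9893


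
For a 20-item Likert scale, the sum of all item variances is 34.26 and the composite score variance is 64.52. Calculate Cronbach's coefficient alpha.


alpha = (k/(k-1)) * (1 - sum(si^2)/s_total^2)
= (20/19) * (1 - 34.26/64.52)
alpha = 0.4937

0.4937


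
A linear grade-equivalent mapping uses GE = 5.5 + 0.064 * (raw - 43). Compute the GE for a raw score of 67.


raw - median = 67 - 43 = 24
slope * diff = 0.064 * 24 = 1.536
GE = 5.5 + 1.536
GE = 7.036

7.036


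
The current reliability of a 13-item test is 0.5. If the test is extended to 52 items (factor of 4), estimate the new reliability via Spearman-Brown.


r_new = (n * rxx) / (1 + (n-1) * rxx)
r_new = (4 * 0.5) / (1 + 3 * 0.5)
r_new = 2.0 / 2.5
r_new = 0.8

0.8


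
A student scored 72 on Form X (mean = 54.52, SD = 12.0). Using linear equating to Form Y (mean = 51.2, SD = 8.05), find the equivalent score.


slope = SD_Y / SD_X = 8.05 / 12.0 ~ 0.6708
intercept = mean_Y - slope * mean_X = 51.2 - (8.05 / 12.0) * 54.52 ~ 14.6262
Y = slope * X + intercept. To avoid rounding drift from the rounded slope/intercept, evaluate the equivalent form Y = mean_Y + SD_Y * (X - mean_X) / SD_X at full precision:
Y = 51.2 + 8.05 * (72 - 54.52) / 12.0
Y = 51.2 + 8.05 * 17.48 / 12.0
Y = 51.2 + 140.714 / 12.0
Y = 51.2 + 11.7262
Y = 62.9262

62.9262


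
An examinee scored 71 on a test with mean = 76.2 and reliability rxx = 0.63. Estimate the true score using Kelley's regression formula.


T_est = rxx * X + (1 - rxx) * mean
T_est = 0.63 * 71 + 0.37 * 76.2
T_est = 44.73 + 28.194
T_est = 72.924

72.924


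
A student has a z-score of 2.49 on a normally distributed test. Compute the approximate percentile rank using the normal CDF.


CDF(z) = 0.5 * (1 + erf(z/sqrt(2)))
erf(1.7607) = 0.9872
CDF = 0.9936
Percentile rank = 0.9936 * 100 = 99.36

99.36


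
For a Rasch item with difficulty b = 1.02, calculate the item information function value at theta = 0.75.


P = 1/(1+exp(-(0.75-1.02))) = 0.4329
I = P*(1-P) = 0.4329 * 0.5671
I = 0.2455

0.2455


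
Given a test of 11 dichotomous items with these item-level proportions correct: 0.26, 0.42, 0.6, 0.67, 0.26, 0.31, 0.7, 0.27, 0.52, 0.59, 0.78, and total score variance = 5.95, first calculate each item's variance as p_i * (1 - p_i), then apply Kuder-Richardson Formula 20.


For each item, compute p_i * q_i:
  Item 1: 0.26 * 0.74 = 0.1924
  Item 2: 0.42 * 0.58 = 0.2436
  Item 3: 0.6 * 0.4 = 0.24
  Item 4: 0.67 * 0.33 = 0.2211
  Item 5: 0.26 * 0.74 = 0.1924
  Item 6: 0.31 * 0.69 = 0.2139
  Item 7: 0.7 * 0.3 = 0.21
  Item 8: 0.27 * 0.73 = 0.1971
  Item 9: 0.52 * 0.48 = 0.2496
  Item 10: 0.59 * 0.41 = 0.2419
  Item 11: 0.78 * 0.22 = 0.1716
Sum(p_i * q_i) = 0.1924 + 0.2436 + 0.24 + 0.2211 + 0.1924 + 0.2139 + 0.21 + 0.1971 + 0.2496 + 0.2419 + 0.1716 = 2.3736
KR-20 = (k/(k-1)) * (1 - Sum(p_i*q_i) / Var_total)
= (11/10) * (1 - 2.3736/5.95)
= 1.1 * 0.6011
KR-20 = 0.6612

0.6612


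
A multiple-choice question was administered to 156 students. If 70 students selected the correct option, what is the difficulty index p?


Item difficulty p = number correct / total examinees
p = 70 / 156
p = 0.4487

0.4487


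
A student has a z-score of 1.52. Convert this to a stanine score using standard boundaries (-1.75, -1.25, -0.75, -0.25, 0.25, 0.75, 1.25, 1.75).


Stanine boundaries: [-1.75, -1.25, -0.75, -0.25, 0.25, 0.75, 1.25, 1.75]
z = 1.52
Check each boundary:
  z >= -1.75 -> could be stanine 2
  z >= -1.25 -> could be stanine 3
  z >= -0.75 -> could be stanine 4
  z >= -0.25 -> could be stanine 5
  z >= 0.25 -> could be stanine 6
  z >= 0.75 -> could be stanine 7
  z >= 1.25 -> could be stanine 8
  z < 1.75
Highest qualifying boundary gives stanine = 8

8


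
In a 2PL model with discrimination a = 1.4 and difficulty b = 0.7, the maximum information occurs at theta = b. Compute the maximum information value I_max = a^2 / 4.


For 2PL, max info at theta = b = 0.7
I_max = a^2 / 4 = 1.4^2 / 4
= 1.96 / 4
I_max = 0.49

0.49


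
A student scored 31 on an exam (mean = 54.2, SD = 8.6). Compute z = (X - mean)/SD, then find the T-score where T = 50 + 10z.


z = (X - mean) / SD = (31 - 54.2) / 8.6
z = -23.2 / 8.6
z = -2.6977
T-score = T = 50 + 10z
Carry z at full precision (z = -23.2 / 8.6) into the conversion:
T-score = 50 + 10 * (-23.2 / 8.6) = 50 + -232 / 8.6
T-score = 50 + -26.9767
T-score = 23.0233

23.0233


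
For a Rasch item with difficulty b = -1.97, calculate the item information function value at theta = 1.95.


P = 1/(1+exp(-(1.95--1.97))) = 0.9805
I = P*(1-P) = 0.9805 * 0.0195
I = 0.0191

0.0191


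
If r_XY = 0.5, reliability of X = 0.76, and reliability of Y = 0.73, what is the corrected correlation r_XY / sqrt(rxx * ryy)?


r_corrected = rxy / sqrt(rxx * ryy)
= 0.5 / sqrt(0.76 * 0.73)
= 0.5 / sqrt(0.5548)
= 0.5 / 0.744849
r_corrected = 0.6713

0.6713


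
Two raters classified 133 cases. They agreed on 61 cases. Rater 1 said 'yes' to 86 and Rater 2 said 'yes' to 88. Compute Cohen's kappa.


P_o = 61/133 = 0.458647
P_e = (86*88 + 47*45) / 17689 = 0.547402
kappa = (P_o - P_e) / (1 - P_e)
kappa = (0.458647 - 0.547402) / (1 - 0.547402)
kappa = -0.1961

-0.1961


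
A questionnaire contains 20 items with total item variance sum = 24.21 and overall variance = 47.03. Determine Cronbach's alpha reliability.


alpha = (k/(k-1)) * (1 - sum(si^2)/s_total^2)
= (20/19) * (1 - 24.21/47.03)
alpha = 0.5108

0.5108


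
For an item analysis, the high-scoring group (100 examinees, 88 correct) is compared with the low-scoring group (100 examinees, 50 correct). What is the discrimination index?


p_upper = 88/100 = 0.88
p_lower = 50/100 = 0.5
D = 0.88 - 0.5 = 0.38

0.38


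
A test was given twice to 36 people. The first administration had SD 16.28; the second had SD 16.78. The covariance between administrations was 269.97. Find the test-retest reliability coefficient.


r = cov(X,Y) / (SD_X * SD_Y)
r = 269.97 / (16.28 * 16.78)
r = 269.97 / 273.1784
r = 0.9883

0.9883


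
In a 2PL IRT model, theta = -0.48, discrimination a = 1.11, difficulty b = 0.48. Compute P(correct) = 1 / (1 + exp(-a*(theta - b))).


a*(theta - b) = 1.11 * (-0.48 - 0.48) = -1.0656
exp(--1.0656) = 2.9026
P = 1 / (1 + 2.9026)
P = 0.2562

0.2562


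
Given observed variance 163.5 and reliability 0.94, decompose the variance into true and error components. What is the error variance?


var_true = rxx * var_obs = 0.94 * 163.5 = 153.69
var_error = var_obs - var_true
var_error = 163.5 - 153.69
var_error = 9.81

9.81


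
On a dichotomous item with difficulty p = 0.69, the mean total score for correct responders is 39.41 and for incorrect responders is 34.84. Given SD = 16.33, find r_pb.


q = 1 - p = 0.31
rpb = ((M1 - M0) / SD) * sqrt(p * q)
rpb = ((39.41 - 34.84) / 16.33) * sqrt(0.69 * 0.31)
rpb = 0.1294

0.1294


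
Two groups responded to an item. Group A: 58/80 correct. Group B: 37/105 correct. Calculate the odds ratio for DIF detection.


Odds_A = 58/22 = 2.6364
Odds_B = 37/68 = 0.5441
OR = Odds_A / Odds_B = 2.6364 / 0.5441
Exactly, OR = (58 * 68) / (22 * 37) = 3944 / 814
OR = 4.8452

4.8452


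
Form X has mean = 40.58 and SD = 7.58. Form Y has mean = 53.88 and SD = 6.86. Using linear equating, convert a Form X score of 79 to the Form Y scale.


slope = SD_Y / SD_X = 6.86 / 7.58 ~ 0.905
intercept = mean_Y - slope * mean_X = 53.88 - (6.86 / 7.58) * 40.58 ~ 17.1546
Y = slope * X + intercept. To avoid rounding drift from the rounded slope/intercept, evaluate the equivalent form Y = mean_Y + SD_Y * (X - mean_X) / SD_X at full precision:
Y = 53.88 + 6.86 * (79 - 40.58) / 7.58
Y = 53.88 + 6.86 * 38.42 / 7.58
Y = 53.88 + 263.5612 / 7.58
Y = 53.88 + 34.7706
Y = 88.6506

88.6506


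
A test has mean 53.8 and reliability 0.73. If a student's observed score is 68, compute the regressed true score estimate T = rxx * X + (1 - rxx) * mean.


T_est = rxx * X + (1 - rxx) * mean
T_est = 0.73 * 68 + 0.27 * 53.8
T_est = 49.64 + 14.526
T_est = 64.166

64.166


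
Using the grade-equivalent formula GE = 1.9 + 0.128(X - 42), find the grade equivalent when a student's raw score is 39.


raw - median = 39 - 42 = -3
slope * diff = 0.128 * -3 = -0.384
GE = 1.9 + -0.384
GE = 1.516

1.516


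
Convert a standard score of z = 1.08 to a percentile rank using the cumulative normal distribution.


CDF(z) = 0.5 * (1 + erf(z/sqrt(2)))
erf(0.7637) = 0.7199
CDF = 0.8599
Percentile rank = 0.8599 * 100 = 85.99

85.99


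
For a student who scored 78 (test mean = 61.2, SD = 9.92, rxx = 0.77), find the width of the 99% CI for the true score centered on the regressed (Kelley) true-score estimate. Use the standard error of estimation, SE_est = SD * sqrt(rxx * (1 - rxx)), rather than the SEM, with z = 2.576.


True score estimate = 0.77*78 + 0.23*61.2 = 74.136
SE_est = SD * sqrt(rxx * (1 - rxx)) = 9.92 * sqrt(0.77 * 0.23) = 9.92 * sqrt(0.1771) = 4.174658
CI = T_est +/- z * SE_est, so width = 2 * z * SE_est = 2 * 2.576 * 4.174658
Width = 21.5078

21.5078


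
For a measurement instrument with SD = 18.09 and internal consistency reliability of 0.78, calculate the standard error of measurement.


SEM = SD * sqrt(1 - rxx)
SEM = 18.09 * sqrt(1 - 0.78)
SEM = 18.09 * sqrt(0.22) = 18.09 * 0.469042
SEM = 8.485

8.485


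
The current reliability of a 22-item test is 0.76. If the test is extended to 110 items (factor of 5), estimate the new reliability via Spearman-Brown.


r_new = (n * rxx) / (1 + (n-1) * rxx)
r_new = (5 * 0.76) / (1 + 4 * 0.76)
r_new = 3.8 / 4.04
r_new = 0.9406

0.9406


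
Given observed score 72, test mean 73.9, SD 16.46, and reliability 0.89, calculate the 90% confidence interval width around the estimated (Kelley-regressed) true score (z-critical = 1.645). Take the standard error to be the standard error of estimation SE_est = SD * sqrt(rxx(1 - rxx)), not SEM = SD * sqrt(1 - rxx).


True score estimate = 0.89*72 + 0.11*73.9 = 72.209
SE_est = SD * sqrt(rxx * (1 - rxx)) = 16.46 * sqrt(0.89 * 0.11) = 16.46 * sqrt(0.0979) = 5.150165
CI = T_est +/- z * SE_est, so width = 2 * z * SE_est = 2 * 1.645 * 5.150165
Width = 16.944

16.944


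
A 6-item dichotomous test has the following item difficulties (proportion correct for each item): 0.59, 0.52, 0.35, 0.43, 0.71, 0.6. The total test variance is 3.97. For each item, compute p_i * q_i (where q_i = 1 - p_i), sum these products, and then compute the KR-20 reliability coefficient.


For each item, compute p_i * q_i:
  Item 1: 0.59 * 0.41 = 0.2419
  Item 2: 0.52 * 0.48 = 0.2496
  Item 3: 0.35 * 0.65 = 0.2275
  Item 4: 0.43 * 0.57 = 0.2451
  Item 5: 0.71 * 0.29 = 0.2059
  Item 6: 0.6 * 0.4 = 0.24
Sum(p_i * q_i) = 0.2419 + 0.2496 + 0.2275 + 0.2451 + 0.2059 + 0.24 = 1.41
KR-20 = (k/(k-1)) * (1 - Sum(p_i*q_i) / Var_total)
= (6/5) * (1 - 1.41/3.97)
= 1.2 * 0.6448
KR-20 = 0.7738

0.7738


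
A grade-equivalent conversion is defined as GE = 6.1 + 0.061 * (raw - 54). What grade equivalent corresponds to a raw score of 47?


raw - median = 47 - 54 = -7
slope * diff = 0.061 * -7 = -0.427
GE = 6.1 + -0.427
GE = 5.673

5.673


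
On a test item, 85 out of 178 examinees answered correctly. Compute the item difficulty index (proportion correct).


Item difficulty p = number correct / total examinees
p = 85 / 178
p = 0.4775

0.4775


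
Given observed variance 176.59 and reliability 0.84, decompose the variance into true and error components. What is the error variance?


var_true = rxx * var_obs = 0.84 * 176.59 = 148.3356
var_error = var_obs - var_true
var_error = 176.59 - 148.3356
var_error = 28.2544

28.2544


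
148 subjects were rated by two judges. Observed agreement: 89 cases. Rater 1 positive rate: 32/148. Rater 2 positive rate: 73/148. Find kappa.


P_o = 89/148 = 0.601351
P_e = (32*73 + 116*75) / 21904 = 0.503835
kappa = (P_o - P_e) / (1 - P_e)
kappa = (0.601351 - 0.503835) / (1 - 0.503835)
kappa = 0.1965

0.1965


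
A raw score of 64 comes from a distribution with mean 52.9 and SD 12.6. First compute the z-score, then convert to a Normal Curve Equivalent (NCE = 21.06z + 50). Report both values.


z = (X - mean) / SD = (64 - 52.9) / 12.6
z = 11.1 / 12.6
z = 0.881
NCE = NCE = 21.06z + 50
Carry z at full precision (z = 11.1 / 12.6) into the conversion:
NCE = 21.06 * (11.1 / 12.6) + 50 = 233.766 / 12.6 + 50
NCE = 18.5529 + 50
NCE = 68.5529

68.5529


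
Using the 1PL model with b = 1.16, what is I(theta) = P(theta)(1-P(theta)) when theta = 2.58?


P = 1/(1+exp(-(2.58-1.16))) = 0.8053
I = P*(1-P) = 0.8053 * 0.1947
I = 0.1568

0.1568


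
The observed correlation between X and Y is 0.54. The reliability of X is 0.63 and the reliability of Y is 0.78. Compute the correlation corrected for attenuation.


r_corrected = rxy / sqrt(rxx * ryy)
= 0.54 / sqrt(0.63 * 0.78)
= 0.54 / sqrt(0.4914)
= 0.54 / 0.700999
r_corrected = 0.7703

0.7703


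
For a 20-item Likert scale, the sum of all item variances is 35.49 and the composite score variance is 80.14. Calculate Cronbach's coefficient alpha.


alpha = (k/(k-1)) * (1 - sum(si^2)/s_total^2)
= (20/19) * (1 - 35.49/80.14)
alpha = 0.5865

0.5865


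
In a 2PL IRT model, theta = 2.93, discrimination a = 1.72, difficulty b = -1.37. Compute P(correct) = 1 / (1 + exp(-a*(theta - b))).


a*(theta - b) = 1.72 * (2.93 - -1.37) = 7.396
exp(-7.396) = 0.0006
P = 1 / (1 + 0.0006)
P = 0.9994

0.9994


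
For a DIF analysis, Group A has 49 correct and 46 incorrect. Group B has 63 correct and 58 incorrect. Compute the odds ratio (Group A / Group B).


Odds_A = 49/46 = 1.0652
Odds_B = 63/58 = 1.0862
OR = Odds_A / Odds_B = 1.0652 / 1.0862
Exactly, OR = (49 * 58) / (46 * 63) = 2842 / 2898
OR = 0.9807

0.9807


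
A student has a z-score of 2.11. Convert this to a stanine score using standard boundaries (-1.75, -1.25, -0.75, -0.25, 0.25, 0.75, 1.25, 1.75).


Stanine boundaries: [-1.75, -1.25, -0.75, -0.25, 0.25, 0.75, 1.25, 1.75]
z = 2.11
Check each boundary:
  z >= -1.75 -> could be stanine 2
  z >= -1.25 -> could be stanine 3
  z >= -0.75 -> could be stanine 4
  z >= -0.25 -> could be stanine 5
  z >= 0.25 -> could be stanine 6
  z >= 0.75 -> could be stanine 7
  z >= 1.25 -> could be stanine 8
  z >= 1.75 -> could be stanine 9
Highest qualifying boundary gives stanine = 9

9


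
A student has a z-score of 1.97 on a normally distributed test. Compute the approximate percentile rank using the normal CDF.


CDF(z) = 0.5 * (1 + erf(z/sqrt(2)))
erf(1.393) = 0.9512
CDF = 0.9756
Percentile rank = 0.9756 * 100 = 97.56

97.56


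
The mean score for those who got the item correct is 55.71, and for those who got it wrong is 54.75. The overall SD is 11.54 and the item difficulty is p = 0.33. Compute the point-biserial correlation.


q = 1 - p = 0.67
rpb = ((M1 - M0) / SD) * sqrt(p * q)
rpb = ((55.71 - 54.75) / 11.54) * sqrt(0.33 * 0.67)
rpb = 0.0391

0.0391


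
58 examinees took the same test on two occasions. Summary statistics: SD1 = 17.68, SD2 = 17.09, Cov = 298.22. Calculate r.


r = cov(X,Y) / (SD_X * SD_Y)
r = 298.22 / (17.68 * 17.09)
r = 298.22 / 302.1512
r = 0.987

0.987


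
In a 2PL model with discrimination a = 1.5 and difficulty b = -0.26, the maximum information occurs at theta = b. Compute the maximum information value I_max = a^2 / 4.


For 2PL, max info at theta = b = -0.26
I_max = a^2 / 4 = 1.5^2 / 4
= 2.25 / 4
I_max = 0.5625

0.5625


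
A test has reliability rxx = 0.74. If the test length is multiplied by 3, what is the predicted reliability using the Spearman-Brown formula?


r_new = (n * rxx) / (1 + (n-1) * rxx)
r_new = (3 * 0.74) / (1 + 2 * 0.74)
r_new = 2.22 / 2.48
r_new = 0.8952

0.8952


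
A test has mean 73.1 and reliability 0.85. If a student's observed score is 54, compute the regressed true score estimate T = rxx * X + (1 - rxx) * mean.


T_est = rxx * X + (1 - rxx) * mean
T_est = 0.85 * 54 + 0.15 * 73.1
T_est = 45.9 + 10.965
T_est = 56.865

56.865


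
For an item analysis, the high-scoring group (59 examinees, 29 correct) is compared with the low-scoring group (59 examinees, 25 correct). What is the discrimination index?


p_upper = 29/59 = 0.4915
p_lower = 25/59 = 0.4237
D = 0.4915 - 0.4237 = 0.0678

0.0678


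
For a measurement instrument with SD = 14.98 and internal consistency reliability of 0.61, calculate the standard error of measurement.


SEM = SD * sqrt(1 - rxx)
SEM = 14.98 * sqrt(1 - 0.61)
SEM = 14.98 * sqrt(0.39) = 14.98 * 0.6245
SEM = 9.355

9.355


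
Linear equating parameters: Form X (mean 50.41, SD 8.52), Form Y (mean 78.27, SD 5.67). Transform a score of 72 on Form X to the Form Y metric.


slope = SD_Y / SD_X = 5.67 / 8.52 ~ 0.6655
intercept = mean_Y - slope * mean_X = 78.27 - (5.67 / 8.52) * 50.41 ~ 44.7225
Y = slope * X + intercept. To avoid rounding drift from the rounded slope/intercept, evaluate the equivalent form Y = mean_Y + SD_Y * (X - mean_X) / SD_X at full precision:
Y = 78.27 + 5.67 * (72 - 50.41) / 8.52
Y = 78.27 + 5.67 * 21.59 / 8.52
Y = 78.27 + 122.4153 / 8.52
Y = 78.27 + 14.368
Y = 92.638

92.638


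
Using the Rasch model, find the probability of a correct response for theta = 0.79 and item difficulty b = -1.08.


theta - b = 0.79 - -1.08 = 1.87
exp(-(theta - b)) = exp(-1.87) = 0.1541
P = 1 / (1 + 0.1541)
P = 0.8665

0.8665


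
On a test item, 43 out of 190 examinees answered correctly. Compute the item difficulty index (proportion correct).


Item difficulty p = number correct / total examinees
p = 43 / 190
p = 0.2263

0.2263


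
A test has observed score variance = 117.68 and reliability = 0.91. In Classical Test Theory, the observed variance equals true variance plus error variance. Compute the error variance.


var_true = rxx * var_obs = 0.91 * 117.68 = 107.0888
var_error = var_obs - var_true
var_error = 117.68 - 107.0888
var_error = 10.5912

10.5912


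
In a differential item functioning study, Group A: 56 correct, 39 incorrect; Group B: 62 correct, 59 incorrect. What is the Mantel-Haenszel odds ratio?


Odds_A = 56/39 = 1.4359
Odds_B = 62/59 = 1.0508
OR = Odds_A / Odds_B = 1.4359 / 1.0508
Exactly, OR = (56 * 59) / (39 * 62) = 3304 / 2418
OR = 1.3664

1.3664


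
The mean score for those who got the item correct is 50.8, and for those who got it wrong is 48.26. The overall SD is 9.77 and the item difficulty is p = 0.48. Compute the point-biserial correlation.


q = 1 - p = 0.52
rpb = ((M1 - M0) / SD) * sqrt(p * q)
rpb = ((50.8 - 48.26) / 9.77) * sqrt(0.48 * 0.52)
rpb = 0.1299

0.1299


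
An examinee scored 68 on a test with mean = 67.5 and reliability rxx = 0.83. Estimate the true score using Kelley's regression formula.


T_est = rxx * X + (1 - rxx) * mean
T_est = 0.83 * 68 + 0.17 * 67.5
T_est = 56.44 + 11.475
T_est = 67.915

67.915


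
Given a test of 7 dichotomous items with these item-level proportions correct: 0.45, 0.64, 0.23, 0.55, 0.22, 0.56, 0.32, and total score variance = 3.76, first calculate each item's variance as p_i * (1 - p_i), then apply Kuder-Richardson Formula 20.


For each item, compute p_i * q_i:
  Item 1: 0.45 * 0.55 = 0.2475
  Item 2: 0.64 * 0.36 = 0.2304
  Item 3: 0.23 * 0.77 = 0.1771
  Item 4: 0.55 * 0.45 = 0.2475
  Item 5: 0.22 * 0.78 = 0.1716
  Item 6: 0.56 * 0.44 = 0.2464
  Item 7: 0.32 * 0.68 = 0.2176
Sum(p_i * q_i) = 0.2475 + 0.2304 + 0.1771 + 0.2475 + 0.1716 + 0.2464 + 0.2176 = 1.5381
KR-20 = (k/(k-1)) * (1 - Sum(p_i*q_i) / Var_total)
= (7/6) * (1 - 1.5381/3.76)
= 1.1667 * 0.5909
KR-20 = 0.6894

0.6894


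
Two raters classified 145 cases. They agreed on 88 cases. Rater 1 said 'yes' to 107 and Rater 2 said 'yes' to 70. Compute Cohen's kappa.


P_o = 88/145 = 0.606897
P_e = (107*70 + 38*75) / 21025 = 0.491795
kappa = (P_o - P_e) / (1 - P_e)
kappa = (0.606897 - 0.491795) / (1 - 0.491795)
kappa = 0.2265

0.2265


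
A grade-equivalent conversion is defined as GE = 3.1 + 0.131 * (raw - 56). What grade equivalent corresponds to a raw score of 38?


raw - median = 38 - 56 = -18
slope * diff = 0.131 * -18 = -2.358
GE = 3.1 + -2.358
GE = 0.742

0.742


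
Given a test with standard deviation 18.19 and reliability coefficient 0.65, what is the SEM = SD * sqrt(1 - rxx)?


SEM = SD * sqrt(1 - rxx)
SEM = 18.19 * sqrt(1 - 0.65)
SEM = 18.19 * sqrt(0.35) = 18.19 * 0.591608
SEM = 10.7613

10.7613


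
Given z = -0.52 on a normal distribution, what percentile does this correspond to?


CDF(z) = 0.5 * (1 + erf(z/sqrt(2)))
erf(-0.3677) = -0.3969
CDF = 0.3015
Percentile rank = 0.3015 * 100 = 30.15

30.15


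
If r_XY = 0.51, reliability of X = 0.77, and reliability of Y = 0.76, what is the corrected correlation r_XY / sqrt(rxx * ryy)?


r_corrected = rxy / sqrt(rxx * ryy)
= 0.51 / sqrt(0.77 * 0.76)
= 0.51 / sqrt(0.5852)
= 0.51 / 0.764984
r_corrected = 0.6667

0.6667


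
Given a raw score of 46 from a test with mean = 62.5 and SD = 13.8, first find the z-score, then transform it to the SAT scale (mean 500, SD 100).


z = (X - mean) / SD = (46 - 62.5) / 13.8
z = -16.5 / 13.8
z = -1.1957
SAT-scale = SAT = 500 + 100z
Carry z at full precision (z = -16.5 / 13.8) into the conversion:
SAT-scale = 500 + 100 * (-16.5 / 13.8) = 500 + -1650 / 13.8
SAT-scale = 500 + -119.5652
SAT-scale = 380.4348

380.4348


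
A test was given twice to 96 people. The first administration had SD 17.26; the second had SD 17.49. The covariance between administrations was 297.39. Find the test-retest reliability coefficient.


r = cov(X,Y) / (SD_X * SD_Y)
r = 297.39 / (17.26 * 17.49)
r = 297.39 / 301.8774
r = 0.9851

0.9851


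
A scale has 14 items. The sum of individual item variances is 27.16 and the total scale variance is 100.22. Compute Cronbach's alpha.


alpha = (k/(k-1)) * (1 - sum(si^2)/s_total^2)
= (14/13) * (1 - 27.16/100.22)
alpha = 0.7851

0.7851


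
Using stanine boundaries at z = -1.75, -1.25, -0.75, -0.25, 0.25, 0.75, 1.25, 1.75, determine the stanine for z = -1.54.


Stanine boundaries: [-1.75, -1.25, -0.75, -0.25, 0.25, 0.75, 1.25, 1.75]
z = -1.54
Check each boundary:
  z >= -1.75 -> could be stanine 2
  z < -1.25
  z < -0.75
  z < -0.25
  z < 0.25
  z < 0.75
  z < 1.25
  z < 1.75
Highest qualifying boundary gives stanine = 2

2


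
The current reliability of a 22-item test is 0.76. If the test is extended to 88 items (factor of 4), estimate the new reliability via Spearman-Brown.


r_new = (n * rxx) / (1 + (n-1) * rxx)
r_new = (4 * 0.76) / (1 + 3 * 0.76)
r_new = 3.04 / 3.28
r_new = 0.9268

0.9268


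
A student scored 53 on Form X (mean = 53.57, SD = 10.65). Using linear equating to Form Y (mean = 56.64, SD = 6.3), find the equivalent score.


slope = SD_Y / SD_X = 6.3 / 10.65 ~ 0.5915
intercept = mean_Y - slope * mean_X = 56.64 - (6.3 / 10.65) * 53.57 ~ 24.9507
Y = slope * X + intercept. To avoid rounding drift from the rounded slope/intercept, evaluate the equivalent form Y = mean_Y + SD_Y * (X - mean_X) / SD_X at full precision:
Y = 56.64 + 6.3 * (53 - 53.57) / 10.65
Y = 56.64 - 6.3 * 0.57 / 10.65
Y = 56.64 - 3.591 / 10.65
Y = 56.64 - 0.3372
Y = 56.3028

56.3028


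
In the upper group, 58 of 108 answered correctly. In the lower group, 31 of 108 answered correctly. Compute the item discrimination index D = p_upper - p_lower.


p_upper = 58/108 = 0.537
p_lower = 31/108 = 0.287
D = 0.537 - 0.287 = 0.25

0.25


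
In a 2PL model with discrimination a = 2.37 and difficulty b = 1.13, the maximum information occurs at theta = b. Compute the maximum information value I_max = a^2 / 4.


For 2PL, max info at theta = b = 1.13
I_max = a^2 / 4 = 2.37^2 / 4
= 5.6169 / 4
I_max = 1.4042

1.4042


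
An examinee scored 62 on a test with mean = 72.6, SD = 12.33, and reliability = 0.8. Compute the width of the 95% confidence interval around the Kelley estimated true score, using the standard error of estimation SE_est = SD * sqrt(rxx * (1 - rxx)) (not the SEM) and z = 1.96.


True score estimate = 0.8*62 + 0.2*72.6 = 64.12
SE_est = SD * sqrt(rxx * (1 - rxx)) = 12.33 * sqrt(0.8 * 0.2) = 12.33 * sqrt(0.16) = 4.932
CI = T_est +/- z * SE_est, so width = 2 * z * SE_est = 2 * 1.96 * 4.932
Width = 19.3334

19.3334


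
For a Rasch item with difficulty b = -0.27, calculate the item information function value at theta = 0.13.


P = 1/(1+exp(-(0.13--0.27))) = 0.5987
I = P*(1-P) = 0.5987 * 0.4013
I = 0.2403

0.2403


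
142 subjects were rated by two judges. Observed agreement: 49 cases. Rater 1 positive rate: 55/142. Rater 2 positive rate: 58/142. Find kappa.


P_o = 49/142 = 0.34507
P_e = (55*58 + 87*84) / 20164 = 0.520631
kappa = (P_o - P_e) / (1 - P_e)
kappa = (0.34507 - 0.520631) / (1 - 0.520631)
kappa = -0.3662

-0.3662


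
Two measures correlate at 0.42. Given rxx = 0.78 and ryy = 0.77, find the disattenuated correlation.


r_corrected = rxy / sqrt(rxx * ryy)
= 0.42 / sqrt(0.78 * 0.77)
= 0.42 / sqrt(0.6006)
= 0.42 / 0.774984
r_corrected = 0.5419

0.5419


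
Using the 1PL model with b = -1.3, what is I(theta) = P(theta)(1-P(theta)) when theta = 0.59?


P = 1/(1+exp(-(0.59--1.3))) = 0.8688
I = P*(1-P) = 0.8688 * 0.1312
I = 0.114

0.114


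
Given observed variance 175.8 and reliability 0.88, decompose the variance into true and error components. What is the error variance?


var_true = rxx * var_obs = 0.88 * 175.8 = 154.704
var_error = var_obs - var_true
var_error = 175.8 - 154.704
var_error = 21.096

21.096


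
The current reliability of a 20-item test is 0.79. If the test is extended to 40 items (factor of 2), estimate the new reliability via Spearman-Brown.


r_new = (n * rxx) / (1 + (n-1) * rxx)
r_new = (2 * 0.79) / (1 + 1 * 0.79)
r_new = 1.58 / 1.79
r_new = 0.8827

0.8827


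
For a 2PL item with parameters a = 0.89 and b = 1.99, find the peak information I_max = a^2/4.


For 2PL, max info at theta = b = 1.99
I_max = a^2 / 4 = 0.89^2 / 4
= 0.7921 / 4
I_max = 0.198

0.198


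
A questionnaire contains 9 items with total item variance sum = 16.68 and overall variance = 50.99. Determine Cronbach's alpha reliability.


alpha = (k/(k-1)) * (1 - sum(si^2)/s_total^2)
= (9/8) * (1 - 16.68/50.99)
alpha = 0.757

0.757


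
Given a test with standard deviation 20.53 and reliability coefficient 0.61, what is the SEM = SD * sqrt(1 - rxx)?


SEM = SD * sqrt(1 - rxx)
SEM = 20.53 * sqrt(1 - 0.61)
SEM = 20.53 * sqrt(0.39) = 20.53 * 0.6245
SEM = 12.821

12.821


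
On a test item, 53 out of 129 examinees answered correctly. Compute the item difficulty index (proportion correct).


Item difficulty p = number correct / total examinees
p = 53 / 129
p = 0.4109

0.4109


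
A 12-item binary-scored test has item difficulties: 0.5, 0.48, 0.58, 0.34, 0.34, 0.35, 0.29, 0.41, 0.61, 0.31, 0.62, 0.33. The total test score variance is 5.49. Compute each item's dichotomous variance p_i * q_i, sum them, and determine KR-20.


For each item, compute p_i * q_i:
  Item 1: 0.5 * 0.5 = 0.25
  Item 2: 0.48 * 0.52 = 0.2496
  Item 3: 0.58 * 0.42 = 0.2436
  Item 4: 0.34 * 0.66 = 0.2244
  Item 5: 0.34 * 0.66 = 0.2244
  Item 6: 0.35 * 0.65 = 0.2275
  Item 7: 0.29 * 0.71 = 0.2059
  Item 8: 0.41 * 0.59 = 0.2419
  Item 9: 0.61 * 0.39 = 0.2379
  Item 10: 0.31 * 0.69 = 0.2139
  Item 11: 0.62 * 0.38 = 0.2356
  Item 12: 0.33 * 0.67 = 0.2211
Sum(p_i * q_i) = 0.25 + 0.2496 + 0.2436 + 0.2244 + 0.2244 + 0.2275 + 0.2059 + 0.2419 + 0.2379 + 0.2139 + 0.2356 + 0.2211 = 2.7758
KR-20 = (k/(k-1)) * (1 - Sum(p_i*q_i) / Var_total)
= (12/11) * (1 - 2.7758/5.49)
= 1.0909 * 0.4944
KR-20 = 0.5393

0.5393


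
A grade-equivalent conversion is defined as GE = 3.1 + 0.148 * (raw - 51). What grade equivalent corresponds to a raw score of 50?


raw - median = 50 - 51 = -1
slope * diff = 0.148 * -1 = -0.148
GE = 3.1 + -0.148
GE = 2.952

2.952


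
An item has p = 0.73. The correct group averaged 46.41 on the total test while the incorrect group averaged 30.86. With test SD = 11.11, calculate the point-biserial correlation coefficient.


q = 1 - p = 0.27
rpb = ((M1 - M0) / SD) * sqrt(p * q)
rpb = ((46.41 - 30.86) / 11.11) * sqrt(0.73 * 0.27)
rpb = 0.6214

0.6214


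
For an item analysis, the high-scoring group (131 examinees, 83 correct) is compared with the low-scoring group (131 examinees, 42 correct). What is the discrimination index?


p_upper = 83/131 = 0.6336
p_lower = 42/131 = 0.3206
D = 0.6336 - 0.3206 = 0.313

0.313


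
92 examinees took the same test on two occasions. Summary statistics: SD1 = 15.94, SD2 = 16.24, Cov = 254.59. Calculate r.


r = cov(X,Y) / (SD_X * SD_Y)
r = 254.59 / (15.94 * 16.24)
r = 254.59 / 258.8656
r = 0.9835

0.9835


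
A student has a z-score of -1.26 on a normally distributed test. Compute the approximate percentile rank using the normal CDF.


CDF(z) = 0.5 * (1 + erf(z/sqrt(2)))
erf(-0.891) = -0.7923
CDF = 0.1038
Percentile rank = 0.1038 * 100 = 10.38

10.38


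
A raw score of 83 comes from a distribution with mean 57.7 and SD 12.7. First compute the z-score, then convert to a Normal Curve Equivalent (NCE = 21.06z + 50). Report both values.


z = (X - mean) / SD = (83 - 57.7) / 12.7
z = 25.3 / 12.7
z = 1.9921
NCE = NCE = 21.06z + 50
Carry z at full precision (z = 25.3 / 12.7) into the conversion:
NCE = 21.06 * (25.3 / 12.7) + 50 = 532.818 / 12.7 + 50
NCE = 41.9542 + 50
NCE = 91.9542

91.9542


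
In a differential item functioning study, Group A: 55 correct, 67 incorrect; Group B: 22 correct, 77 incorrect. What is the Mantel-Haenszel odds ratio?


Odds_A = 55/67 = 0.8209
Odds_B = 22/77 = 0.2857
OR = Odds_A / Odds_B = 0.8209 / 0.2857
Exactly, OR = (55 * 77) / (67 * 22) = 4235 / 1474
OR = 2.8731

2.8731


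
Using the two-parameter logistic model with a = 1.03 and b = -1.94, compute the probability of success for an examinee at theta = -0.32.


a*(theta - b) = 1.03 * (-0.32 - -1.94) = 1.6686
exp(-1.6686) = 0.1885
P = 1 / (1 + 0.1885)
P = 0.8414

0.8414


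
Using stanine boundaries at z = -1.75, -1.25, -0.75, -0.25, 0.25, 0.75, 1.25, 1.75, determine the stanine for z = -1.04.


Stanine boundaries: [-1.75, -1.25, -0.75, -0.25, 0.25, 0.75, 1.25, 1.75]
z = -1.04
Check each boundary:
  z >= -1.75 -> could be stanine 2
  z >= -1.25 -> could be stanine 3
  z < -0.75
  z < -0.25
  z < 0.25
  z < 0.75
  z < 1.25
  z < 1.75
Highest qualifying boundary gives stanine = 3

3


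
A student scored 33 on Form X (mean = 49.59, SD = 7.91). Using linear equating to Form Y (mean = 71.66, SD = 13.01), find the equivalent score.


slope = SD_Y / SD_X = 13.01 / 7.91 ~ 1.6448
intercept = mean_Y - slope * mean_X = 71.66 - (13.01 / 7.91) * 49.59 ~ -9.9033
Y = slope * X + intercept. To avoid rounding drift from the rounded slope/intercept, evaluate the equivalent form Y = mean_Y + SD_Y * (X - mean_X) / SD_X at full precision:
Y = 71.66 + 13.01 * (33 - 49.59) / 7.91
Y = 71.66 - 13.01 * 16.59 / 7.91
Y = 71.66 - 215.8359 / 7.91
Y = 71.66 - 27.2865
Y = 44.3735

44.3735


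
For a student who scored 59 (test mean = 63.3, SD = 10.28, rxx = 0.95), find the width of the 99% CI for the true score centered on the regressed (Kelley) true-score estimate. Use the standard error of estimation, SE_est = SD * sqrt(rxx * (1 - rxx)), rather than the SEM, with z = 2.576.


True score estimate = 0.95*59 + 0.05*63.3 = 59.215
SE_est = SD * sqrt(rxx * (1 - rxx)) = 10.28 * sqrt(0.95 * 0.05) = 10.28 * sqrt(0.0475) = 2.240474
CI = T_est +/- z * SE_est, so width = 2 * z * SE_est = 2 * 2.576 * 2.240474
Width = 11.5429

11.5429


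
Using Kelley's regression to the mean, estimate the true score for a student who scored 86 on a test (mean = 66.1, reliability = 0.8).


T_est = rxx * X + (1 - rxx) * mean
T_est = 0.8 * 86 + 0.2 * 66.1
T_est = 68.8 + 13.22
T_est = 82.02

82.02


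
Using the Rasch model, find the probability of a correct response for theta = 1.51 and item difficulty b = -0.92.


theta - b = 1.51 - -0.92 = 2.43
exp(-(theta - b)) = exp(-2.43) = 0.088
P = 1 / (1 + 0.088)
P = 0.9191

0.9191


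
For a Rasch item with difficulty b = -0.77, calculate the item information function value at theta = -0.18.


P = 1/(1+exp(-(-0.18--0.77))) = 0.6434
I = P*(1-P) = 0.6434 * 0.3566
I = 0.2294

0.2294


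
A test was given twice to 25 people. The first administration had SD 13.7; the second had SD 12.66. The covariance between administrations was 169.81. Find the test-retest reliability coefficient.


r = cov(X,Y) / (SD_X * SD_Y)
r = 169.81 / (13.7 * 12.66)
r = 169.81 / 173.442
r = 0.9791

0.9791


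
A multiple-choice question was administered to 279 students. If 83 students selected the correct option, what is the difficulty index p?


Item difficulty p = number correct / total examinees
p = 83 / 279
p = 0.2975

0.2975


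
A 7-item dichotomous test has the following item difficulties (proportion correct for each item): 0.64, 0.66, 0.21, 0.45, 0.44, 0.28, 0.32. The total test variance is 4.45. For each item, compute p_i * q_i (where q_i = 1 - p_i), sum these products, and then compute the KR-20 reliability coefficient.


For each item, compute p_i * q_i:
  Item 1: 0.64 * 0.36 = 0.2304
  Item 2: 0.66 * 0.34 = 0.2244
  Item 3: 0.21 * 0.79 = 0.1659
  Item 4: 0.45 * 0.55 = 0.2475
  Item 5: 0.44 * 0.56 = 0.2464
  Item 6: 0.28 * 0.72 = 0.2016
  Item 7: 0.32 * 0.68 = 0.2176
Sum(p_i * q_i) = 0.2304 + 0.2244 + 0.1659 + 0.2475 + 0.2464 + 0.2016 + 0.2176 = 1.5338
KR-20 = (k/(k-1)) * (1 - Sum(p_i*q_i) / Var_total)
= (7/6) * (1 - 1.5338/4.45)
= 1.1667 * 0.6553
KR-20 = 0.7645

0.7645


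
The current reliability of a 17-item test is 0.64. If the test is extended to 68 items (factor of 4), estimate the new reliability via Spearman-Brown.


r_new = (n * rxx) / (1 + (n-1) * rxx)
r_new = (4 * 0.64) / (1 + 3 * 0.64)
r_new = 2.56 / 2.92
r_new = 0.8767

0.8767


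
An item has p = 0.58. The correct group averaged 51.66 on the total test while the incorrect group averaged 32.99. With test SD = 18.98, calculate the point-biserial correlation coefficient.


q = 1 - p = 0.42
rpb = ((M1 - M0) / SD) * sqrt(p * q)
rpb = ((51.66 - 32.99) / 18.98) * sqrt(0.58 * 0.42)
rpb = 0.4855

0.4855


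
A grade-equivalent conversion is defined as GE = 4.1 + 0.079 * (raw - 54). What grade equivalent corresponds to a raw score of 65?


raw - median = 65 - 54 = 11
slope * diff = 0.079 * 11 = 0.869
GE = 4.1 + 0.869
GE = 4.969

4.969


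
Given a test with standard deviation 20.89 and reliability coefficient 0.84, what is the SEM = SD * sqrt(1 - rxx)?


SEM = SD * sqrt(1 - rxx)
SEM = 20.89 * sqrt(1 - 0.84)
SEM = 20.89 * sqrt(0.16) = 20.89 * 0.4
SEM = 8.356

8.356


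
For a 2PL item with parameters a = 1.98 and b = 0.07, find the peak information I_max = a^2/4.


For 2PL, max info at theta = b = 0.07
I_max = a^2 / 4 = 1.98^2 / 4
= 3.9204 / 4
I_max = 0.9801

0.9801


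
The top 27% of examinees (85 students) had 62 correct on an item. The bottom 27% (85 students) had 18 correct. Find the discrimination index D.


p_upper = 62/85 = 0.7294
p_lower = 18/85 = 0.2118
D = 0.7294 - 0.2118 = 0.5176

0.5176


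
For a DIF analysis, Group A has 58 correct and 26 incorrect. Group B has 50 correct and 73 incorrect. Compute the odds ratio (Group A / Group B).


Odds_A = 58/26 = 2.2308
Odds_B = 50/73 = 0.6849
OR = Odds_A / Odds_B = 2.2308 / 0.6849
Exactly, OR = (58 * 73) / (26 * 50) = 4234 / 1300
OR = 3.2569

3.2569
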